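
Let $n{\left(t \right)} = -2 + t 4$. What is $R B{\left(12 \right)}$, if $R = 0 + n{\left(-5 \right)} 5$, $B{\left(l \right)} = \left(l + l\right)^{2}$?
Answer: $-63360$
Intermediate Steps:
$n{\left(t \right)} = -2 + 4 t$
$B{\left(l \right)} = 4 l^{2}$ ($B{\left(l \right)} = \left(2 l\right)^{2} = 4 l^{2}$)
$R = -110$ ($R = 0 + \left(-2 + 4 \left(-5\right)\right) 5 = 0 + \left(-2 - 20\right) 5 = 0 - 110 = -110$)
$R B{\left(12 \right)} = - 110 \cdot 4 \cdot 12^{2} = - 110 \cdot 4 \cdot 144 = \left(-110\right) 576 = -63360$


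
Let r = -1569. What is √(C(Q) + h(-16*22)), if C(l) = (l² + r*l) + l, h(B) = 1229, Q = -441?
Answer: √887198 ≈ 941.91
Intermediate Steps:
C(l) = l² - 1568*l (C(l) = (l² - 1569*l) + l = l² - 1568*l)
√(C(Q) + h(-16*22)) = √(-441*(-1568 - 441) + 1229) = √(-441*(-2009) + 1229) = √(885969 + 1229) = √887198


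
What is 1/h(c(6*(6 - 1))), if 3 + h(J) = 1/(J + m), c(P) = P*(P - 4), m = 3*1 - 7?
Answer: -776/2327 ≈ -0.33348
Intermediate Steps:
m = -4 (m = 3 - 7 = -4)
c(P) = P*(-4 + P)
h(J) = -3 + 1/(-4 + J) (h(J) = -3 + 1/(J - 4) = -3 + 1/(-4 + J))
1/h(c(6*(6 - 1))) = 1/((13 - 3*6*(6 - 1)*(-4 + 6*(6 - 1)))/(-4 + (6*(6 - 1))*(-4 + 6*(6 - 1)))) = 1/((13 - 3*6*5*(-4 + 6*5))/(-4 + (6*5)*(-4 + 6*5))) = 1/((13 - 90*(-4 + 30))/(-4 + 30*(-4 + 30))) = 1/((13 - 90*26)/(-4 + 30*26)) = 1/((13 - 3*780)/(-4 + 780)) = 1/((13 - 2340)/776) = 1/((1/776)*(-2327)) = 1/(-2327/776) = -776/2327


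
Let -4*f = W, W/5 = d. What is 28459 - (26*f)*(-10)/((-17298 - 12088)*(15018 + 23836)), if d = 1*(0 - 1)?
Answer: 32493451544271/1141763644 ≈ 28459.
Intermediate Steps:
d = -1 (d = 1*(-1) = -1)
W = -5 (W = 5*(-1) = -5)
f = 5/4 (f = -1/4*(-5) = 5/4 ≈ 1.2500)
28459 - (26*f)*(-10)/((-17298 - 12088)*(15018 + 23836)) = 28459 - (26*(5/4))*(-10)/((-17298 - 12088)*(15018 + 23836)) = 28459 - (65/2)*(-10)/((-29386*38854)) = 28459 - (-325)/(-1141763644) = 28459 - (-325)*(-1)/1141763644 = 28459 - 1*325/1141763644 = 28459 - 325/1141763644 = 32493451544271/1141763644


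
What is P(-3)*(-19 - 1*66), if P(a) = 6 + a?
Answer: -255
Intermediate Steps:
P(-3)*(-19 - 1*66) = (6 - 3)*(-19 - 1*66) = 3*(-19 - 66) = 3*(-85) = -255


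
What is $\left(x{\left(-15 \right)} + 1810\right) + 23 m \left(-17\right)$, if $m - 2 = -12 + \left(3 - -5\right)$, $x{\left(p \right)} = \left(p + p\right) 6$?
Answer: $2412$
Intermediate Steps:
$x{\left(p \right)} = 12 p$ ($x{\left(p \right)} = 2 p 6 = 12 p$)
$m = -2$ ($m = 2 + \left(-12 + \left(3 - -5\right)\right) = 2 + \left(-12 + \left(3 + 5\right)\right) = 2 + \left(-12 + 8\right) = 2 - 4 = -2$)
$\left(x{\left(-15 \right)} + 1810\right) + 23 m \left(-17\right) = \left(12 \left(-15\right) + 1810\right) + 23 \left(-2\right) \left(-17\right) = \left(-180 + 1810\right) - -782 = 1630 + 782 = 2412$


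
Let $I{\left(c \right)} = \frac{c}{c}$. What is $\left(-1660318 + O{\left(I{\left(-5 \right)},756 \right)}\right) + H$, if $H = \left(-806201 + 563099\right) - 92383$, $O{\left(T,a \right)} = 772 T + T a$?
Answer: $-1994275$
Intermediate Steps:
$I{\left(c \right)} = 1$
$H = -335485$ ($H = -243102 - 92383 = -335485$)
$\left(-1660318 + O{\left(I{\left(-5 \right)},756 \right)}\right) + H = \left(-1660318 + 1 \left(772 + 756\right)\right) - 335485 = \left(-1660318 + 1 \cdot 1528\right) - 335485 = \left(-1660318 + 1528\right) - 335485 = -1658790 - 335485 = -1994275$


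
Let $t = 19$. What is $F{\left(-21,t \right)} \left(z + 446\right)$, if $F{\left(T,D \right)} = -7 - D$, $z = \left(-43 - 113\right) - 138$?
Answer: $-3952$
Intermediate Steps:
$z = -294$ ($z = -156 - 138 = -294$)
$F{\left(-21,t \right)} \left(z + 446\right) = \left(-7 - 19\right) \left(-294 + 446\right) = \left(-7 - 19\right) 152 = \left(-26\right) 152 = -3952$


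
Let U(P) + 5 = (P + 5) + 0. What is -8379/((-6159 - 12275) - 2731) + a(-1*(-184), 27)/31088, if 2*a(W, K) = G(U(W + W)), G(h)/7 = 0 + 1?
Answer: 173706953/438651680 ≈ 0.39600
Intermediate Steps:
U(P) = P (U(P) = -5 + ((P + 5) + 0) = -5 + ((5 + P) + 0) = -5 + (5 + P) = P)
G(h) = 7 (G(h) = 7*(0 + 1) = 7*1 = 7)
a(W, K) = 7/2 (a(W, K) = (½)*7 = 7/2)
-8379/((-6159 - 12275) - 2731) + a(-1*(-184), 27)/31088 = -8379/((-6159 - 12275) - 2731) + (7/2)/31088 = -8379/(-18434 - 2731) + (7/2)*(1/31088) = -8379/(-21165) + 7/62176 = -8379*(-1/21165) + 7/62176 = 2793/7055 + 7/62176 = 173706953/438651680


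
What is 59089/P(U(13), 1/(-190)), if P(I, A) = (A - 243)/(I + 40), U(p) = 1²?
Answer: -460303310/46171 ≈ -9969.5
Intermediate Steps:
U(p) = 1
P(I, A) = (-243 + A)/(40 + I)
59089/P(U(13), 1/(-190)) = 59089/(((-243 + 1/(-190))/(40 + 1))) = 59089/(((-243 - 1/190)/41)) = 59089/(((1/41)*(-46171/190))) = 59089/(-46171/7790) = 59089*(-7790/46171) = -460303310/46171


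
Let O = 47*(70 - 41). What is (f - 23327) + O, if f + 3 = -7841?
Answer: -29808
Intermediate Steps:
f = -7844 (f = -3 - 7841 = -7844)
O = 1363 (O = 47*29 = 1363)
(f - 23327) + O = (-7844 - 23327) + 1363 = -31171 + 1363 = -29808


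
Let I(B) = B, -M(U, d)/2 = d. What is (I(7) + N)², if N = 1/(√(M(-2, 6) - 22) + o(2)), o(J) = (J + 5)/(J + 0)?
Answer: 17*(84*√34 + 239*I)/(28*√34 + 87*I) ≈ 50.049 - 1.7841*I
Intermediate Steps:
M(U, d) = -2*d
o(J) = (5 + J)/J
N = 1/(7/2 + I*√34) (N = 1/(√(-2*6 - 22) + (5 + 2)/2) = 1/(√(-12 - 22) + (½)*7) = 1/(√(-34) + 7/2) = 1/(I*√34 + 7/2) = 1/(7/2 + I*√34) ≈ 0.075676 - 0.12607*I)
(I(7) + N)² = (7 + (14/185 - 4*I*√34/185))² = (1309/185 - 4*I*√34/185)²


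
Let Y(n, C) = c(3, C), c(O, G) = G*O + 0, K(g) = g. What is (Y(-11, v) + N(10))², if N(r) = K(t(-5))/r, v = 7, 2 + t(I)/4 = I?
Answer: 8281/25 ≈ 331.24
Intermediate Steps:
t(I) = -8 + 4*I
c(O, G) = G*O
Y(n, C) = 3*C (Y(n, C) = C*3 = 3*C)
N(r) = -28/r (N(r) = (-8 + 4*(-5))/r = (-8 - 20)/r = -28/r)
(Y(-11, v) + N(10))² = (3*7 - 28/10)² = (21 - 28*⅒)² = (21 - 14/5)² = (91/5)² = 8281/25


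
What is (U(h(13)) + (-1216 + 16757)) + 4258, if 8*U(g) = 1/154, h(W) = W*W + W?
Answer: 24392369/1232 ≈ 19799.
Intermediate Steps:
h(W) = W + W² (h(W) = W² + W = W + W²)
U(g) = 1/1232 (U(g) = (⅛)/154 = (⅛)*(1/154) = 1/1232)
(U(h(13)) + (-1216 + 16757)) + 4258 = (1/1232 + (-1216 + 16757)) + 4258 = (1/1232 + 15541) + 4258 = 19146513/1232 + 4258 = 24392369/1232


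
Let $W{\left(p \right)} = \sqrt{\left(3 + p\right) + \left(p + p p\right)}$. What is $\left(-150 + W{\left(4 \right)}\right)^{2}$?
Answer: $22527 - 900 \sqrt{3} \approx 20968.0$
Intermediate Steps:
$W{\left(p \right)} = \sqrt{3 + p^{2} + 2 p}$ ($W{\left(p \right)} = \sqrt{\left(3 + p\right) + \left(p + p^{2}\right)} = \sqrt{3 + p^{2} + 2 p}$)
$\left(-150 + W{\left(4 \right)}\right)^{2} = \left(-150 + \sqrt{3 + 4^{2} + 2 \cdot 4}\right)^{2} = \left(-150 + \sqrt{3 + 16 + 8}\right)^{2} = \left(-150 + \sqrt{27}\right)^{2} = \left(-150 + 3 \sqrt{3}\right)^{2}$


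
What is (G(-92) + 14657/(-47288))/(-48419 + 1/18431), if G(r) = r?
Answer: 8939348327/4688923542816 ≈ 0.0019065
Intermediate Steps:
(G(-92) + 14657/(-47288))/(-48419 + 1/18431) = (-92 + 14657/(-47288))/(-48419 + 1/18431) = (-92 + 14657*(-1/47288))/(-48419 + 1/18431) = (-92 - 14657/47288)/(-892410588/18431) = -4365153/47288*(-18431/892410588) = 8939348327/4688923542816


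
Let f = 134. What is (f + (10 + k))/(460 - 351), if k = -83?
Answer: 61/109 ≈ 0.55963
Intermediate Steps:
(f + (10 + k))/(460 - 351) = (134 + (10 - 83))/(460 - 351) = (134 - 73)/109 = 61*(1/109) = 61/109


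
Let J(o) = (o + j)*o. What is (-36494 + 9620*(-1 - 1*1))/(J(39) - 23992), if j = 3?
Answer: 27867/11177 ≈ 2.4932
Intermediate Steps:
J(o) = o*(3 + o) (J(o) = (o + 3)*o = (3 + o)*o = o*(3 + o))
(-36494 + 9620*(-1 - 1*1))/(J(39) - 23992) = (-36494 + 9620*(-1 - 1*1))/(39*(3 + 39) - 23992) = (-36494 + 9620*(-1 - 1))/(39*42 - 23992) = (-36494 + 9620*(-2))/(1638 - 23992) = (-36494 - 19240)/(-22354) = -55734*(-1/22354) = 27867/11177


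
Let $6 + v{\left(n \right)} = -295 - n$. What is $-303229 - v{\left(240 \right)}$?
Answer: $-302688$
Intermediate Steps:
$v{\left(n \right)} = -301 - n$ ($v{\left(n \right)} = -6 - \left(295 + n\right) = -301 - n$)
$-303229 - v{\left(240 \right)} = -303229 - \left(-301 - 240\right) = -303229 - -541 = -303229 + 541 = -302688$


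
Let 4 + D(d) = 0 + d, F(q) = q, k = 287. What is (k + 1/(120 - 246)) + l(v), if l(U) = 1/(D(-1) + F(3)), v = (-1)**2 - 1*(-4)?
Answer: 18049/63 ≈ 286.49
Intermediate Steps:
v = 5 (v = 1 + 4 = 5)
D(d) = -4 + d (D(d) = -4 + (0 + d) = -4 + d)
l(U) = -1/2 (l(U) = 1/((-4 - 1) + 3) = 1/(-5 + 3) = 1/(-2) = -1/2)
(k + 1/(120 - 246)) + l(v) = (287 + 1/(120 - 246)) - 1/2 = (287 + 1/(-126)) - 1/2 = (287 - 1/126) - 1/2 = 36161/126 - 1/2 = 18049/63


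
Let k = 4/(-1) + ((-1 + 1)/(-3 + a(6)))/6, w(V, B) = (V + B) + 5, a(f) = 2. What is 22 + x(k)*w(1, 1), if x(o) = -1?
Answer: 15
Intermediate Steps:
w(V, B) = 5 + B + V (w(V, B) = (B + V) + 5 = 5 + B + V)
k = -4 (k = 4/(-1) + ((-1 + 1)/(-3 + 2))/6 = 4*(-1) + (0/(-1))*(1/6) = -4 + (0*(-1))*(1/6) = -4 + 0*(1/6) = -4 + 0 = -4)
22 + x(k)*w(1, 1) = 22 - (5 + 1 + 1) = 22 - 1*7 = 22 - 7 = 15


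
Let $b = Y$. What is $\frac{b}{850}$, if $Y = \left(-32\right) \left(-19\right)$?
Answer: $\frac{304}{425} \approx 0.71529$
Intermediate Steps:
$Y = 608$
$b = 608$
$\frac{b}{850} = \frac{608}{850} = 608 \cdot \frac{1}{850} = \frac{304}{425}$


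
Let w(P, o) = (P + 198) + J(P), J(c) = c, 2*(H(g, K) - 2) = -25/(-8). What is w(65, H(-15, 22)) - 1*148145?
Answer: -147817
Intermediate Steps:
H(g, K) = 57/16 (H(g, K) = 2 + (-25/(-8))/2 = 2 + (-25*(-1/8))/2 = 2 + (1/2)*(25/8) = 2 + 25/16 = 57/16)
w(P, o) = 198 + 2*P (w(P, o) = (P + 198) + P = (198 + P) + P = 198 + 2*P)
w(65, H(-15, 22)) - 1*148145 = (198 + 2*65) - 1*148145 = (198 + 130) - 148145 = 328 - 148145 = -147817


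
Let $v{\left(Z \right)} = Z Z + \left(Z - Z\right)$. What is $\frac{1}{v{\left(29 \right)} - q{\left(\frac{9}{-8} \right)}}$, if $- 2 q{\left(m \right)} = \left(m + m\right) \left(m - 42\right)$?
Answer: $\frac{64}{56929} \approx 0.0011242$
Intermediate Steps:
$q{\left(m \right)} = - m \left(-42 + m\right)$ ($q{\left(m \right)} = - \frac{\left(m + m\right) \left(m - 42\right)}{2} = - \frac{2 m \left(-42 + m\right)}{2} = - m \left(-42 + m\right)$)
$v{\left(Z \right)} = Z^{2}$ ($v{\left(Z \right)} = Z^{2} + 0 = Z^{2}$)
$\frac{1}{v{\left(29 \right)} - q{\left(\frac{9}{-8} \right)}} = \frac{1}{29^{2} - \frac{9}{-8} \left(42 - \frac{9}{-8}\right)} = \frac{1}{841 - 9 \left(- \frac{1}{8}\right) \left(42 - 9 \left(- \frac{1}{8}\right)\right)} = \frac{1}{841 - - \frac{9 \left(42 - - \frac{9}{8}\right)}{8}} = \frac{1}{841 - - \frac{9 \left(42 + \frac{9}{8}\right)}{8}} = \frac{1}{841 - \left(- \frac{9}{8}\right) \frac{345}{8}} = \frac{1}{841 - - \frac{3105}{64}} = \frac{1}{841 + \frac{3105}{64}} = \frac{1}{\frac{56929}{64}} = \frac{64}{56929}$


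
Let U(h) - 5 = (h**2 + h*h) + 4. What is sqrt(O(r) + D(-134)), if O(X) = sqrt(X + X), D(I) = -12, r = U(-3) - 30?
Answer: sqrt(-12 + I*sqrt(6)) ≈ 0.35174 + 3.4819*I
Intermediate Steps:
U(h) = 9 + 2*h**2 (U(h) = 5 + ((h**2 + h*h) + 4) = 5 + ((h**2 + h**2) + 4) = 5 + (2*h**2 + 4) = 5 + (4 + 2*h**2) = 9 + 2*h**2)
r = -3 (r = (9 + 2*(-3)**2) - 30 = (9 + 2*9) - 30 = (9 + 18) - 30 = 27 - 30 = -3)
O(X) = sqrt(2)*sqrt(X) (O(X) = sqrt(2*X) = sqrt(2)*sqrt(X))
sqrt(O(r) + D(-134)) = sqrt(sqrt(2)*sqrt(-3) - 12) = sqrt(sqrt(2)*(I*sqrt(3)) - 12) = sqrt(I*sqrt(6) - 12) = sqrt(-12 + I*sqrt(6))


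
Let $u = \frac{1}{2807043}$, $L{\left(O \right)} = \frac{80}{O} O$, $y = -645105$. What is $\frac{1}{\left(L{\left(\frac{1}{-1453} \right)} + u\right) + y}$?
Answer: $- \frac{2807043}{1810612911074} \approx -1.5503 \cdot 10^{-6}$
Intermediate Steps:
$L{\left(O \right)} = 80$
$u = \frac{1}{2807043} \approx 3.5625 \cdot 10^{-7}$
$\frac{1}{\left(L{\left(\frac{1}{-1453} \right)} + u\right) + y} = \frac{1}{\left(80 + \frac{1}{2807043}\right) - 645105} = \frac{1}{\frac{224563441}{2807043} - 645105} = \frac{1}{- \frac{1810612911074}{2807043}} = - \frac{2807043}{1810612911074}$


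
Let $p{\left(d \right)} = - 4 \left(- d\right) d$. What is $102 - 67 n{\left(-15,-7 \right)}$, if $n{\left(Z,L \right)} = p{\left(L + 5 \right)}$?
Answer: $-970$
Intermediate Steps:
$p{\left(d \right)} = 4 d^{2}$ ($p{\left(d \right)} = 4 d d = 4 d^{2}$)
$n{\left(Z,L \right)} = 4 \left(5 + L\right)^{2}$ ($n{\left(Z,L \right)} = 4 \left(L + 5\right)^{2} = 4 \left(5 + L\right)^{2}$)
$102 - 67 n{\left(-15,-7 \right)} = 102 - 67 \cdot 4 \left(5 - 7\right)^{2} = 102 - 67 \cdot 4 \left(-2\right)^{2} = 102 - 67 \cdot 4 \cdot 4 = 102 - 1072 = -970$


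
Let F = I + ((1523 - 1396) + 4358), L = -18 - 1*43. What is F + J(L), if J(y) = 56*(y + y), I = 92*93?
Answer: 6209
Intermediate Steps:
L = -61 (L = -18 - 43 = -61)
I = 8556
F = 13041 (F = 8556 + ((1523 - 1396) + 4358) = 8556 + (127 + 4358) = 8556 + 4485 = 13041)
J(y) = 112*y (J(y) = 56*(2*y) = 112*y)
F + J(L) = 13041 + 112*(-61) = 13041 - 6832 = 6209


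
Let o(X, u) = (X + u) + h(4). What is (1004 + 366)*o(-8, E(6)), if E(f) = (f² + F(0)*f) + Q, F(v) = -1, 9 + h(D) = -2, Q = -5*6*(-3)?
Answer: 138370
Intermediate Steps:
Q = 90 (Q = -30*(-3) = 90)
h(D) = -11 (h(D) = -9 - 2 = -11)
E(f) = 90 + f² - f (E(f) = (f² - f) + 90 = 90 + f² - f)
o(X, u) = -11 + X + u (o(X, u) = (X + u) - 11 = -11 + X + u)
(1004 + 366)*o(-8, E(6)) = (1004 + 366)*(-11 - 8 + (90 + 6² - 1*6)) = 1370*(-11 - 8 + (90 + 36 - 6)) = 1370*(-11 - 8 + 120) = 1370*101 = 138370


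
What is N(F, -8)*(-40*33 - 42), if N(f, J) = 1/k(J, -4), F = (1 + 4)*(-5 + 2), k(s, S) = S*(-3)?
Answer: -227/2 ≈ -113.50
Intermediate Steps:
k(s, S) = -3*S
F = -15 (F = 5*(-3) = -15)
N(f, J) = 1/12 (N(f, J) = 1/(-3*(-4)) = 1/12)
N(F, -8)*(-40*33 - 42) = (-40*33 - 42)/12 = (-1320 - 42)/12 = (1/12)*(-1362) = -227/2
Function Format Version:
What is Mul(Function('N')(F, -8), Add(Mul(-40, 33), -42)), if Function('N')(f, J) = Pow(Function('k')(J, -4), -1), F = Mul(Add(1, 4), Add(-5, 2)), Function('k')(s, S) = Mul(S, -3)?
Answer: Rational(-227, 2) ≈ -113.50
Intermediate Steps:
Function('k')(s, S) = Mul(-3, S)
F = -15 (F = Mul(5, -3) = -15)
Function('N')(f, J) = Rational(1, 12) (Function('N')(f, J) = Pow(Mul(-3, -4), -1) = Pow(12, -1) = Rational(1, 12))
Mul(Function('N')(F, -8), Add(Mul(-40, 33), -42)) = Mul(Rational(1, 12), Add(Mul(-40, 33), -42)) = Mul(Rational(1, 12), Add(-1320, -42)) = Mul(Rational(1, 12), -1362) = Rational(-227, 2)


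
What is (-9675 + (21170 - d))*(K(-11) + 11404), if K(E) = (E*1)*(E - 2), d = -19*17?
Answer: 136462446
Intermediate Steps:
d = -323
K(E) = E*(-2 + E)
(-9675 + (21170 - d))*(K(-11) + 11404) = (-9675 + (21170 - 1*(-323)))*(-11*(-2 - 11) + 11404) = (-9675 + (21170 + 323))*(-11*(-13) + 11404) = (-9675 + 21493)*(143 + 11404) = 11818*11547 = 136462446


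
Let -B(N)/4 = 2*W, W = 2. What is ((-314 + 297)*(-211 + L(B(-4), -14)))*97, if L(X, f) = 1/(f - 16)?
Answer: 10439819/30 ≈ 3.4799e+5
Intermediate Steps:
B(N) = -16 (B(N) = -8*2 = -4*4 = -16)
L(X, f) = 1/(-16 + f)
((-314 + 297)*(-211 + L(B(-4), -14)))*97 = ((-314 + 297)*(-211 + 1/(-16 - 14)))*97 = -17*(-211 + 1/(-30))*97 = -17*(-211 - 1/30)*97 = -17*(-6331/30)*97 = (107627/30)*97 = 10439819/30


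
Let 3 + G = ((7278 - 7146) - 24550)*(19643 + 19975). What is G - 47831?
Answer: -967440158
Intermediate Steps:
G = -967392327 (G = -3 + ((7278 - 7146) - 24550)*(19643 + 19975) = -3 + (132 - 24550)*39618 = -3 - 24418*39618 = -3 - 967392324 = -967392327)
G - 47831 = -967392327 - 47831 = -967440158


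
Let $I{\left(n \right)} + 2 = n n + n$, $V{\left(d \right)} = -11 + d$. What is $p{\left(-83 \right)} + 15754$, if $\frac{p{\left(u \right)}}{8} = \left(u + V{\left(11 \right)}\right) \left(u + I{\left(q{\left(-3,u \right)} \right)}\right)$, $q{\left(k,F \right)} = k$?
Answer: $68210$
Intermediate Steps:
$I{\left(n \right)} = -2 + n + n^{2}$ ($I{\left(n \right)} = -2 + \left(n n + n\right) = -2 + \left(n^{2} + n\right) = -2 + \left(n + n^{2}\right) = -2 + n + n^{2}$)
$p{\left(u \right)} = 8 u \left(4 + u\right)$ ($p{\left(u \right)} = 8 \left(u + \left(-11 + 11\right)\right) \left(u - \left(5 - 9\right)\right) = 8 \left(u + 0\right) \left(u - -4\right) = 8 u \left(u + 4\right) = 8 u \left(4 + u\right)$)
$p{\left(-83 \right)} + 15754 = 8 \left(-83\right) \left(4 - 83\right) + 15754 = 8 \left(-83\right) \left(-79\right) + 15754 = 52456 + 15754 = 68210$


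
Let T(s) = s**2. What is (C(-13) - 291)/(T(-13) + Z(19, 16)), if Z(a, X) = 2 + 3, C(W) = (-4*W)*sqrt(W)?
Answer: -97/58 + 26*I*sqrt(13)/87 ≈ -1.6724 + 1.0775*I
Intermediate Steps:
C(W) = -4*W**(3/2)
Z(a, X) = 5
(C(-13) - 291)/(T(-13) + Z(19, 16)) = (-(-52)*I*sqrt(13) - 291)/((-13)**2 + 5) = (-(-52)*I*sqrt(13) - 291)/(169 + 5) = (52*I*sqrt(13) - 291)/174 = (-291 + 52*I*sqrt(13))*(1/174) = -97/58 + 26*I*sqrt(13)/87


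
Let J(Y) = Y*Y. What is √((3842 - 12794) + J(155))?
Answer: √15073 ≈ 122.77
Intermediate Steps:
J(Y) = Y²
√((3842 - 12794) + J(155)) = √((3842 - 12794) + 155²) = √(-8952 + 24025) = √15073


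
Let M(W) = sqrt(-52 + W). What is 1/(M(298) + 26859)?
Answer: 8953/240468545 - sqrt(246)/721405635 ≈ 3.7210e-5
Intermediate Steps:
1/(M(298) + 26859) = 1/(sqrt(-52 + 298) + 26859) = 1/(sqrt(246) + 26859) = 1/(26859 + sqrt(246))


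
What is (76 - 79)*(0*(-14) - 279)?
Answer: 837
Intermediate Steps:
(76 - 79)*(0*(-14) - 279) = -3*(0 - 279) = -3*(-279) = 837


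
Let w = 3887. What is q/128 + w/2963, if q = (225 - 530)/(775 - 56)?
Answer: 356824669/272690816 ≈ 1.3085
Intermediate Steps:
q = -305/719 ≈ -0.42420
q/128 + w/2963 = -305/719/128 + 3887/2963 = -305/719*1/128 + 3887*(1/2963) = -305/92032 + 3887/2963 = 356824669/272690816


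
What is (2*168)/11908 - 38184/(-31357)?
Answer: 116307756/93349789 ≈ 1.2459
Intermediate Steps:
(2*168)/11908 - 38184/(-31357) = 336*(1/11908) - 38184*(-1/31357) = 84/2977 + 38184/31357 = 116307756/93349789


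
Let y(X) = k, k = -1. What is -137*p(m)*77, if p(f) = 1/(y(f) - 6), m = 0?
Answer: 1507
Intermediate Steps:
y(X) = -1
p(f) = -1/7 (p(f) = 1/(-1 - 6) = 1/(-7) = -1/7)
-137*p(m)*77 = -137*(-1/7)*77 = (137/7)*77 = 1507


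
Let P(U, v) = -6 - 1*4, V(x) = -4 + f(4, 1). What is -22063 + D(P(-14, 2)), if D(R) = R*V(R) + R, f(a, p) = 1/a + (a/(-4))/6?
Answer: -132203/6 ≈ -22034.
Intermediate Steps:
f(a, p) = 1/a - a/24 (f(a, p) = 1/a + (a*(-1/4))*(1/6) = 1/a - a/4*(1/6) = 1/a - a/24)
V(x) = -47/12 (V(x) = -4 + (1/4 - 1/24*4) = -4 + (1/4 - 1/6) = -4 + 1/12 = -47/12)
P(U, v) = -10 (P(U, v) = -6 - 4 = -10)
D(R) = -35*R/12 (D(R) = R*(-47/12) + R = -47*R/12 + R = -35*R/12)
-22063 + D(P(-14, 2)) = -22063 - 35/12*(-10) = -22063 + 175/6 = -132203/6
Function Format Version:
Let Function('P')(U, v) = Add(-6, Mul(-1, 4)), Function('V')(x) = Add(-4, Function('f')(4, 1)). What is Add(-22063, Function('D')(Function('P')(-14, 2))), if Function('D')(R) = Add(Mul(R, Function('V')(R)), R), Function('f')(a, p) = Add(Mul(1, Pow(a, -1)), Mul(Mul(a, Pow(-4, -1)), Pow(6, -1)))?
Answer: Rational(-132203, 6) ≈ -22034.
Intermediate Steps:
Function('f')(a, p) = Add(Pow(a, -1), Mul(Rational(-1, 24), a)) (Function('f')(a, p) = Add(Pow(a, -1), Mul(Mul(a, Rational(-1, 4)), Rational(1, 6))) = Add(Pow(a, -1), Mul(Mul(Rational(-1, 4), a), Rational(1, 6))) = Add(Pow(a, -1), Mul(Rational(-1, 24), a)))
Function('V')(x) = Rational(-47, 12) (Function('V')(x) = Add(-4, Add(Pow(4, -1), Mul(Rational(-1, 24), 4))) = Add(-4, Add(Rational(1, 4), Rational(-1, 6))) = Add(-4, Rational(1, 12)) = Rational(-47, 12))
Function('P')(U, v) = -10 (Function('P')(U, v) = Add(-6, -4) = -10)
Function('D')(R) = Mul(Rational(-35, 12), R) (Function('D')(R) = Add(Mul(R, Rational(-47, 12)), R) = Add(Mul(Rational(-47, 12), R), R) = Mul(Rational(-35, 12), R))
Add(-22063, Function('D')(Function('P')(-14, 2))) = Add(-22063, Mul(Rational(-35, 12), -10)) = Add(-22063, Rational(175, 6)) = Rational(-132203, 6)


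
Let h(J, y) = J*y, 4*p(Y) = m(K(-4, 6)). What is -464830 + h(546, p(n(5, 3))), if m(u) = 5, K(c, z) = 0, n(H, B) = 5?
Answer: -928295/2 ≈ -4.6415e+5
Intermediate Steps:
p(Y) = 5/4 (p(Y) = (¼)*5 = 5/4)
-464830 + h(546, p(n(5, 3))) = -464830 + 546*(5/4) = -464830 + 1365/2 = -928295/2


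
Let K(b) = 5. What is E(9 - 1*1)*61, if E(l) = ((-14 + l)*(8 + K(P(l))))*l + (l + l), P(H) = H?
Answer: -37088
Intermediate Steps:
E(l) = 2*l + l*(-182 + 13*l) (E(l) = ((-14 + l)*(8 + 5))*l + (l + l) = ((-14 + l)*13)*l + 2*l = (-182 + 13*l)*l + 2*l = l*(-182 + 13*l) + 2*l = 2*l + l*(-182 + 13*l))
E(9 - 1*1)*61 = ((9 - 1*1)*(-180 + 13*(9 - 1*1)))*61 = ((9 - 1)*(-180 + 13*(9 - 1)))*61 = (8*(-180 + 13*8))*61 = (8*(-180 + 104))*61 = (8*(-76))*61 = -608*61 = -37088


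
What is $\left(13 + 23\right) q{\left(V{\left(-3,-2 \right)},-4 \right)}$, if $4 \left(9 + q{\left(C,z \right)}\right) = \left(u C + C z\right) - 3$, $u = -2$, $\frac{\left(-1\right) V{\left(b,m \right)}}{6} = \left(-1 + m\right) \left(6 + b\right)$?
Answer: $-3267$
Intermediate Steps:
$V{\left(b,m \right)} = - 6 \left(-1 + m\right) \left(6 + b\right)$
$q{\left(C,z \right)} = - \frac{39}{4} - \frac{C}{2} + \frac{C z}{4}$ ($q{\left(C,z \right)} = -9 + \frac{\left(- 2 C + C z\right) - 3}{4} = -9 + \frac{-3 - 2 C + C z}{4} = -9 - \left(\frac{3}{4} + \frac{C}{2} - \frac{C z}{4}\right) = - \frac{39}{4} - \frac{C}{2} + \frac{C z}{4}$)
$\left(13 + 23\right) q{\left(V{\left(-3,-2 \right)},-4 \right)} = \left(13 + 23\right) \left(- \frac{39}{4} - \frac{36 - -72 + 6 \left(-3\right) - \left(-18\right) \left(-2\right)}{2} + \frac{1}{4} \left(36 - -72 + 6 \left(-3\right) - \left(-18\right) \left(-2\right)\right) \left(-4\right)\right) = 36 \left(- \frac{39}{4} - \frac{36 + 72 - 18 - 36}{2} + \frac{1}{4} \left(36 + 72 - 18 - 36\right) \left(-4\right)\right) = 36 \left(- \frac{39}{4} - 27 + \frac{1}{4} \cdot 54 \left(-4\right)\right) = 36 \left(- \frac{39}{4} - 27 - 54\right) = 36 \left(- \frac{363}{4}\right) = -3267$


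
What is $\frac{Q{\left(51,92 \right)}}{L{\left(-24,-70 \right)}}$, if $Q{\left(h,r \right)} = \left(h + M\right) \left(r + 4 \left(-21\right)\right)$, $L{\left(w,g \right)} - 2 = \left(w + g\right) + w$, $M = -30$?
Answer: $- \frac{42}{29} \approx -1.4483$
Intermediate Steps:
$L{\left(w,g \right)} = 2 + g + 2 w$ ($L{\left(w,g \right)} = 2 + \left(\left(w + g\right) + w\right) = 2 + \left(\left(g + w\right) + w\right) = 2 + \left(g + 2 w\right) = 2 + g + 2 w$)
$Q{\left(h,r \right)} = \left(-84 + r\right) \left(-30 + h\right)$ ($Q{\left(h,r \right)} = \left(h - 30\right) \left(r + 4 \left(-21\right)\right) = \left(-30 + h\right) \left(r - 84\right) = \left(-30 + h\right) \left(-84 + r\right) = \left(-84 + r\right) \left(-30 + h\right)$)
$\frac{Q{\left(51,92 \right)}}{L{\left(-24,-70 \right)}} = \frac{2520 - 4284 - 2760 + 51 \cdot 92}{2 - 70 + 2 \left(-24\right)} = \frac{2520 - 4284 - 2760 + 4692}{2 - 70 - 48} = \frac{168}{-116} = 168 \left(- \frac{1}{116}\right) = - \frac{42}{29}$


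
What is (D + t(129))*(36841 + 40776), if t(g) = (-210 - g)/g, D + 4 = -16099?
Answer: -53753032414/43 ≈ -1.2501e+9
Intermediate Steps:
D = -16103 (D = -4 - 16099 = -16103)
t(g) = (-210 - g)/g
(D + t(129))*(36841 + 40776) = (-16103 + (-210 - 1*129)/129)*(36841 + 40776) = (-16103 + (-210 - 129)/129)*77617 = (-16103 + (1/129)*(-339))*77617 = (-16103 - 113/43)*77617 = -692542/43*77617 = -53753032414/43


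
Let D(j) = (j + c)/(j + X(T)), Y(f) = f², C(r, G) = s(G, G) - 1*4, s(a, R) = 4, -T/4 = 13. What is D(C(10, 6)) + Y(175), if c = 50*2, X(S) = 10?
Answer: 30635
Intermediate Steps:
T = -52 (T = -4*13 = -52)
c = 100
C(r, G) = 0 (C(r, G) = 4 - 1*4 = 4 - 4 = 0)
D(j) = (100 + j)/(10 + j) (D(j) = (j + 100)/(j + 10) = (100 + j)/(10 + j))
D(C(10, 6)) + Y(175) = (100 + 0)/(10 + 0) + 175² = 100/10 + 30625 = (⅒)*100 + 30625 = 10 + 30625 = 30635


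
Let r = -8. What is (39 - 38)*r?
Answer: -8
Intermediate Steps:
(39 - 38)*r = (39 - 38)*(-8) = 1*(-8) = -8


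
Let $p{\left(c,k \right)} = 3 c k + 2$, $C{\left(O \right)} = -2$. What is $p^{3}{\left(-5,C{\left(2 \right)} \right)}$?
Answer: $32768$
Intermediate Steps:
$p{\left(c,k \right)} = 2 + 3 c k$ ($p{\left(c,k \right)} = 3 c k + 2 = 2 + 3 c k$)
$p^{3}{\left(-5,C{\left(2 \right)} \right)} = \left(2 + 3 \left(-5\right) \left(-2\right)\right)^{3} = \left(2 + 30\right)^{3} = 32^{3} = 32768$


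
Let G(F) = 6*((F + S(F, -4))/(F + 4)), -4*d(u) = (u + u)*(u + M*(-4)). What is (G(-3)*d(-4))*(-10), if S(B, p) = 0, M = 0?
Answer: -1440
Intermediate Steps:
d(u) = -u²/2 (d(u) = -(u + u)*(u + 0*(-4))/4 = -2*u*(u + 0)/4 = -2*u*u/4 = -u²/2)
G(F) = 6*F/(4 + F) (G(F) = 6*((F + 0)/(F + 4)) = 6*(F/(4 + F)) = 6*F/(4 + F))
(G(-3)*d(-4))*(-10) = ((6*(-3)/(4 - 3))*(-½*(-4)²))*(-10) = ((6*(-3)/1)*(-½*16))*(-10) = ((6*(-3)*1)*(-8))*(-10) = -18*(-8)*(-10) = 144*(-10) = -1440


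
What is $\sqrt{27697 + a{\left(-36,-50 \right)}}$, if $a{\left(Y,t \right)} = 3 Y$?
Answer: $\sqrt{27589} \approx 166.1$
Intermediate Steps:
$\sqrt{27697 + a{\left(-36,-50 \right)}} = \sqrt{27697 + 3 \left(-36\right)} = \sqrt{27697 - 108} = \sqrt{27589}$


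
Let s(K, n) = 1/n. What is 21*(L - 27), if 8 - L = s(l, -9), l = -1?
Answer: -1190/3 ≈ -396.67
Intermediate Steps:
L = 73/9 (L = 8 - 1/(-9) = 8 - 1*(-⅑) = 8 + ⅑ = 73/9 ≈ 8.1111)
21*(L - 27) = 21*(73/9 - 27) = 21*(-170/9) = -1190/3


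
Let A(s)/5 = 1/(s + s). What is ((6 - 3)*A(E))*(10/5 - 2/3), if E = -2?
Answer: -5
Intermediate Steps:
A(s) = 5/(2*s) (A(s) = 5/(s + s) = 5/((2*s)) = 5*(1/(2*s)) = 5/(2*s))
((6 - 3)*A(E))*(10/5 - 2/3) = ((6 - 3)*((5/2)/(-2)))*(10/5 - 2/3) = (3*((5/2)*(-½)))*(10*(⅕) - 2*⅓) = (3*(-5/4))*(2 - ⅔) = -15/4*4/3 = -5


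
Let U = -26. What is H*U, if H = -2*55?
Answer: 2860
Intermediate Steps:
H = -110
H*U = -110*(-26) = 2860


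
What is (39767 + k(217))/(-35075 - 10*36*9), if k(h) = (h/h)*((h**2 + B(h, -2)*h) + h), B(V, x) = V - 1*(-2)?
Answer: -134596/38315 ≈ -3.5129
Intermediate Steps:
B(V, x) = 2 + V (B(V, x) = V + 2 = 2 + V)
k(h) = h + h**2 + h*(2 + h) (k(h) = (h/h)*((h**2 + (2 + h)*h) + h) = 1*((h**2 + h*(2 + h)) + h) = 1*(h + h**2 + h*(2 + h)) = h + h**2 + h*(2 + h))
(39767 + k(217))/(-35075 - 10*36*9) = (39767 + 217*(3 + 2*217))/(-35075 - 10*36*9) = (39767 + 217*(3 + 434))/(-35075 - 360*9) = (39767 + 217*437)/(-35075 - 3240) = (39767 + 94829)/(-38315) = 134596*(-1/38315) = -134596/38315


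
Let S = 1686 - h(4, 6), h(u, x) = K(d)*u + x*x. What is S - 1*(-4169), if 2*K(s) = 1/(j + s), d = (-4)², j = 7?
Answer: 133835/23 ≈ 5818.9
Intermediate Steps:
d = 16
K(s) = 1/(2*(7 + s))
h(u, x) = x² + u/46 (h(u, x) = (1/(2*(7 + 16)))*u + x*x = ((½)/23)*u + x² = ((½)*(1/23))*u + x² = u/46 + x² = x² + u/46)
S = 37948/23 (S = 1686 - (6² + (1/46)*4) = 1686 - (36 + 2/23) = 1686 - 1*830/23 = 1686 - 830/23 = 37948/23 ≈ 1649.9)
S - 1*(-4169) = 37948/23 - 1*(-4169) = 37948/23 + 4169 = 133835/23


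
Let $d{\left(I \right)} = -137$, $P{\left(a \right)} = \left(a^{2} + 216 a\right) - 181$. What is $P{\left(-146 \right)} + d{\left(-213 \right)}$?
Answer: $-10538$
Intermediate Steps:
$P{\left(a \right)} = -181 + a^{2} + 216 a$
$P{\left(-146 \right)} + d{\left(-213 \right)} = \left(-181 + \left(-146\right)^{2} + 216 \left(-146\right)\right) - 137 = \left(-181 + 21316 - 31536\right) - 137 = -10401 - 137 = -10538$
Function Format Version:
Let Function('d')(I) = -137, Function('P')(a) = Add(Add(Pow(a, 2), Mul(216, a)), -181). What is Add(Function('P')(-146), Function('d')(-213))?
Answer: -10538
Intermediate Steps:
Function('P')(a) = Add(-181, Pow(a, 2), Mul(216, a))
Add(Function('P')(-146), Function('d')(-213)) = Add(Add(-181, Pow(-146, 2), Mul(216, -146)), -137) = Add(Add(-181, 21316, -31536), -137) = Add(-10401, -137) = -10538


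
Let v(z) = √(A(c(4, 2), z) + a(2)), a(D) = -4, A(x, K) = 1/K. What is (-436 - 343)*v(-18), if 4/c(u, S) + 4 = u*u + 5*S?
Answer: -779*I*√146/6 ≈ -1568.8*I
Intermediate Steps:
c(u, S) = 4/(-4 + u² + 5*S) (c(u, S) = 4/(-4 + (u*u + 5*S)) = 4/(-4 + (u² + 5*S)) = 4/(-4 + u² + 5*S))
v(z) = √(-4 + 1/z) (v(z) = √(1/z - 4) = √(-4 + 1/z))
(-436 - 343)*v(-18) = (-436 - 343)*√(-4 + 1/(-18)) = -779*√(-4 - 1/18) = -779*I*√146/6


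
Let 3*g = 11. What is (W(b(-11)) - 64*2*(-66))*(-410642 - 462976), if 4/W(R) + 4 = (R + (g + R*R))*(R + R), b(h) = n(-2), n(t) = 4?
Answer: -1025867776950/139 ≈ -7.3803e+9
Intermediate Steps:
g = 11/3 (g = (⅓)*11 = 11/3 ≈ 3.6667)
b(h) = 4
W(R) = 4/(-4 + 2*R*(11/3 + R + R²)) (W(R) = 4/(-4 + (R + (11/3 + R*R))*(R + R)) = 4/(-4 + (R + (11/3 + R²))*(2*R)) = 4/(-4 + (11/3 + R + R²)*(2*R)) = 4/(-4 + 2*R*(11/3 + R + R²)))
(W(b(-11)) - 64*2*(-66))*(-410642 - 462976) = (6/(-6 + 3*4² + 3*4³ + 11*4) - 64*2*(-66))*(-410642 - 462976) = (6/(-6 + 3*16 + 3*64 + 44) - 128*(-66))*(-873618) = (6/(-6 + 48 + 192 + 44) + 8448)*(-873618) = (6/278 + 8448)*(-873618) = (6*(1/278) + 8448)*(-873618) = (3/139 + 8448)*(-873618) = (1174275/139)*(-873618) = -1025867776950/139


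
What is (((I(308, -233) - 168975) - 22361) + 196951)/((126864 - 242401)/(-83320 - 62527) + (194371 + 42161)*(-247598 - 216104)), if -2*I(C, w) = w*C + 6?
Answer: -6051775418/15996551678324471 ≈ -3.7832e-7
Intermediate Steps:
I(C, w) = -3 - C*w/2 (I(C, w) = -(w*C + 6)/2 = -(C*w + 6)/2 = -(6 + C*w)/2 = -3 - C*w/2)
(((I(308, -233) - 168975) - 22361) + 196951)/((126864 - 242401)/(-83320 - 62527) + (194371 + 42161)*(-247598 - 216104)) = ((((-3 - 1/2*308*(-233)) - 168975) - 22361) + 196951)/((126864 - 242401)/(-83320 - 62527) + (194371 + 42161)*(-247598 - 216104)) = ((((-3 + 35882) - 168975) - 22361) + 196951)/(-115537/(-145847) + 236532*(-463702)) = (((35879 - 168975) - 22361) + 196951)/(-115537*(-1/145847) - 109680361464) = ((-133096 - 22361) + 196951)/(115537/145847 - 109680361464) = (-155457 + 196951)/(-15996551678324471/145847) = 41494*(-145847/15996551678324471) = -6051775418/15996551678324471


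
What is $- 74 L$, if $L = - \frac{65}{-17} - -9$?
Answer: $- \frac{16132}{17} \approx -948.94$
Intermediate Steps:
$L = \frac{218}{17}$ ($L = \left(-65\right) \left(- \frac{1}{17}\right) + 9 = \frac{65}{17} + 9 = \frac{218}{17} \approx 12.824$)
$- 74 L = \left(-74\right) \frac{218}{17} = - \frac{16132}{17}$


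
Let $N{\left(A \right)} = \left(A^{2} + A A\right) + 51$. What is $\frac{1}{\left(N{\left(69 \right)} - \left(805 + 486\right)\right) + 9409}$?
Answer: $\frac{1}{17691} \approx 5.6526 \cdot 10^{-5}$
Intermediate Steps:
$N{\left(A \right)} = 51 + 2 A^{2}$ ($N{\left(A \right)} = \left(A^{2} + A^{2}\right) + 51 = 2 A^{2} + 51 = 51 + 2 A^{2}$)
$\frac{1}{\left(N{\left(69 \right)} - \left(805 + 486\right)\right) + 9409} = \frac{1}{\left(\left(51 + 2 \cdot 69^{2}\right) - \left(805 + 486\right)\right) + 9409} = \frac{1}{\left(\left(51 + 2 \cdot 4761\right) - 1291\right) + 9409} = \frac{1}{\left(\left(51 + 9522\right) - 1291\right) + 9409} = \frac{1}{\left(9573 - 1291\right) + 9409} = \frac{1}{8282 + 9409} = \frac{1}{17691}$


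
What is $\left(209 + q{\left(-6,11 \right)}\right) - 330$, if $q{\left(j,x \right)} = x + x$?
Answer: $-99$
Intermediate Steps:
$q{\left(j,x \right)} = 2 x$
$\left(209 + q{\left(-6,11 \right)}\right) - 330 = \left(209 + 2 \cdot 11\right) - 330 = \left(209 + 22\right) - 330 = 231 - 330 = -99$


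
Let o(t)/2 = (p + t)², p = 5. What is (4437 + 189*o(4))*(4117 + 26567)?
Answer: 1075627620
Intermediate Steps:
o(t) = 2*(5 + t)²
(4437 + 189*o(4))*(4117 + 26567) = (4437 + 189*(2*(5 + 4)²))*(4117 + 26567) = (4437 + 189*(2*9²))*30684 = (4437 + 189*(2*81))*30684 = (4437 + 189*162)*30684 = (4437 + 30618)*30684 = 35055*30684 = 1075627620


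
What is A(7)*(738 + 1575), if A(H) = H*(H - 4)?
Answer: 48573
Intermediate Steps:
A(H) = H*(-4 + H)
A(7)*(738 + 1575) = (7*(-4 + 7))*(738 + 1575) = (7*3)*2313 = 21*2313 = 48573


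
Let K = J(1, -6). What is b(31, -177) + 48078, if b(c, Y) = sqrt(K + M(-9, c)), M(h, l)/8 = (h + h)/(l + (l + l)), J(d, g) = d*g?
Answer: 48078 + 3*I*sqrt(806)/31 ≈ 48078.0 + 2.7474*I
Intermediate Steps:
K = -6 (K = 1*(-6) = -6)
M(h, l) = 16*h/(3*l) (M(h, l) = 8*((h + h)/(l + (l + l))) = 8*((2*h)/(l + 2*l)) = 8*((2*h)/((3*l))) = 8*((2*h)*(1/(3*l))) = 8*(2*h/(3*l)) = 16*h/(3*l))
b(c, Y) = sqrt(-6 - 48/c) (b(c, Y) = sqrt(-6 + (16/3)*(-9)/c) = sqrt(-6 - 48/c))
b(31, -177) + 48078 = sqrt(6)*sqrt((-8 - 1*31)/31) + 48078 = sqrt(6)*sqrt((-8 - 31)/31) + 48078 = sqrt(6)*sqrt((1/31)*(-39)) + 48078 = sqrt(6)*sqrt(-39/31) + 48078 = sqrt(6)*(I*sqrt(1209)/31) + 48078 = 3*I*sqrt(806)/31 + 48078 = 48078 + 3*I*sqrt(806)/31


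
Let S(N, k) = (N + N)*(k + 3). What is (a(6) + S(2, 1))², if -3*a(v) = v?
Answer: 196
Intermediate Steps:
a(v) = -v/3
S(N, k) = 2*N*(3 + k) (S(N, k) = (2*N)*(3 + k) = 2*N*(3 + k))
(a(6) + S(2, 1))² = (-⅓*6 + 2*2*(3 + 1))² = (-2 + 2*2*4)² = (-2 + 16)² = 14² = 196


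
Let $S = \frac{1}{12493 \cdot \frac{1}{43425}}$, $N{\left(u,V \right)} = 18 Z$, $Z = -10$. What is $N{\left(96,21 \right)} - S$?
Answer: $- \frac{2292165}{12493} \approx -183.48$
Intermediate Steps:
$N{\left(u,V \right)} = -180$ ($N{\left(u,V \right)} = 18 \left(-10\right) = -180$)
$S = \frac{43425}{12493}$ ($S = \frac{1}{12493 \cdot \frac{1}{43425}} = \frac{1}{\frac{12493}{43425}} = \frac{43425}{12493} \approx 3.4759$)
$N{\left(96,21 \right)} - S = -180 - \frac{43425}{12493} = - \frac{2292165}{12493}$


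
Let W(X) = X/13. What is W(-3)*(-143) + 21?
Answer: 54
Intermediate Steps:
W(X) = X/13 (W(X) = X*(1/13) = X/13)
W(-3)*(-143) + 21 = ((1/13)*(-3))*(-143) + 21 = -3/13*(-143) + 21 = 33 + 21 = 54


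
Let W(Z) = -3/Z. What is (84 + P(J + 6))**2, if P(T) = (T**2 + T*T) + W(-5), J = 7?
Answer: 4464769/25 ≈ 1.7859e+5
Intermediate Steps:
P(T) = 3/5 + 2*T**2 (P(T) = (T**2 + T*T) - 3/(-5) = (T**2 + T**2) - 3*(-1/5) = 2*T**2 + 3/5 = 3/5 + 2*T**2)
(84 + P(J + 6))**2 = (84 + (3/5 + 2*(7 + 6)**2))**2 = (84 + (3/5 + 2*13**2))**2 = (84 + (3/5 + 2*169))**2 = (84 + (3/5 + 338))**2 = (84 + 1693/5)**2 = (2113/5)**2 = 4464769/25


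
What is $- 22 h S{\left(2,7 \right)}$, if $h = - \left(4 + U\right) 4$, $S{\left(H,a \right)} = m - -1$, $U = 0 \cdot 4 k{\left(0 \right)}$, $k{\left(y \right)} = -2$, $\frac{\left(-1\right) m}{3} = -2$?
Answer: $2464$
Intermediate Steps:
$m = 6$ ($m = \left(-3\right) \left(-2\right) = 6$)
$U = 0$ ($U = 0 \cdot 4 \left(-2\right) = 0 \left(-2\right) = 0$)
$S{\left(H,a \right)} = 7$ ($S{\left(H,a \right)} = 6 - -1 = 6 + 1 = 7$)
$h = -16$ ($h = - \left(4 + 0\right) 4 = - 4 \cdot 4 = \left(-1\right) 16 = -16$)
$- 22 h S{\left(2,7 \right)} = \left(-22\right) \left(-16\right) 7 = 352 \cdot 7 = 2464$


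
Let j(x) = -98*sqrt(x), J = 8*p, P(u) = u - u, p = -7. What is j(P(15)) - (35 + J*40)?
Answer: 2205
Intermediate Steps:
P(u) = 0
J = -56 (J = 8*(-7) = -56)
j(P(15)) - (35 + J*40) = -98*sqrt(0) - (35 - 56*40) = -98*0 - (35 - 2240) = 0 - 1*(-2205) = 0 + 2205 = 2205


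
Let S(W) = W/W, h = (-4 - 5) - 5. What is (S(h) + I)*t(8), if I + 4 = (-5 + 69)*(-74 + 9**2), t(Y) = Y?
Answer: 3560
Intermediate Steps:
I = 444 (I = -4 + (-5 + 69)*(-74 + 9**2) = -4 + 64*(-74 + 81) = -4 + 64*7 = -4 + 448 = 444)
h = -14 (h = -9 - 5 = -14)
S(W) = 1
(S(h) + I)*t(8) = (1 + 444)*8 = 445*8 = 3560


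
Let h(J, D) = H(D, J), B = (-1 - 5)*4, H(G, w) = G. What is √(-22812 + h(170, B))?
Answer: 2*I*√5709 ≈ 151.12*I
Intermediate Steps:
B = -24 (B = -6*4 = -24)
h(J, D) = D
√(-22812 + h(170, B)) = √(-22812 - 24) = √(-22836) = 2*I*√5709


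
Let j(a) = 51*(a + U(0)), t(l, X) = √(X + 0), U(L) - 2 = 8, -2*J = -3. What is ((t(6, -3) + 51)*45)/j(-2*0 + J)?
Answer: 90/23 + 30*I*√3/391 ≈ 3.913 + 0.13289*I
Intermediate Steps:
J = 3/2 (J = -½*(-3) = 3/2 ≈ 1.5000)
U(L) = 10 (U(L) = 2 + 8 = 10)
t(l, X) = √X
j(a) = 510 + 51*a (j(a) = 51*(a + 10) = 51*(10 + a) = 510 + 51*a)
((t(6, -3) + 51)*45)/j(-2*0 + J) = ((√(-3) + 51)*45)/(510 + 51*(-2*0 + 3/2)) = ((I*√3 + 51)*45)/(510 + 51*(0 + 3/2)) = ((51 + I*√3)*45)/(510 + 51*(3/2)) = (2295 + 45*I*√3)/(510 + 153/2) = (2295 + 45*I*√3)/(1173/2) = (2295 + 45*I*√3)*(2/1173) = 90/23 + 30*I*√3/391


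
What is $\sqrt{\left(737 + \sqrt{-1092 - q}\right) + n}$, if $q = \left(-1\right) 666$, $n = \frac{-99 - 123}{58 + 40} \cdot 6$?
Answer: $\frac{\sqrt{35447 + 49 i \sqrt{426}}}{7} \approx 26.899 + 0.38365 i$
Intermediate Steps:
$n = - \frac{666}{49}$ ($n = - \frac{222}{98} \cdot 6 = \left(-222\right) \frac{1}{98} \cdot 6 = \left(- \frac{111}{49}\right) 6 = - \frac{666}{49} \approx -13.592$)
$q = -666$
$\sqrt{\left(737 + \sqrt{-1092 - q}\right) + n} = \sqrt{\left(737 + \sqrt{-1092 - -666}\right) - \frac{666}{49}} = \sqrt{\left(737 + \sqrt{-1092 + 666}\right) - \frac{666}{49}} = \sqrt{\left(737 + \sqrt{-426}\right) - \frac{666}{49}} = \sqrt{\left(737 + i \sqrt{426}\right) - \frac{666}{49}} = \sqrt{\frac{35447}{49} + i \sqrt{426}}$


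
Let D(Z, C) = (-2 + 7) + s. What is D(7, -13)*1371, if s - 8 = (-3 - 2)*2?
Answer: 4113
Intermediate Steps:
s = -2 (s = 8 + (-3 - 2)*2 = 8 - 5*2 = 8 - 10 = -2)
D(Z, C) = 3 (D(Z, C) = (-2 + 7) - 2 = 5 - 2 = 3)
D(7, -13)*1371 = 3*1371 = 4113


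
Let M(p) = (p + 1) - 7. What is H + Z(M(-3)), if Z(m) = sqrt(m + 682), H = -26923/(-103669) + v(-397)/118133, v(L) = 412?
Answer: 3223206387/12246729977 + sqrt(673) ≈ 26.205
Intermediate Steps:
M(p) = -6 + p (M(p) = (1 + p) - 7 = -6 + p)
H = 3223206387/12246729977 (H = -26923/(-103669) + 412/118133 = -26923*(-1/103669) + 412*(1/118133) = 26923/103669 + 412/118133 = 3223206387/12246729977 ≈ 0.26319)
Z(m) = sqrt(682 + m)
H + Z(M(-3)) = 3223206387/12246729977 + sqrt(682 + (-6 - 3)) = 3223206387/12246729977 + sqrt(682 - 9) = 3223206387/12246729977 + sqrt(673)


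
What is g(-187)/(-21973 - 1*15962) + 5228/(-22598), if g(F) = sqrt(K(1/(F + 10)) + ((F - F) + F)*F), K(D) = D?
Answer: -2614/11299 - 2*sqrt(273885906)/6714495 ≈ -0.23628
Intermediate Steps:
g(F) = sqrt(F**2 + 1/(10 + F)) (g(F) = sqrt(1/(F + 10) + ((F - F) + F)*F) = sqrt(1/(10 + F) + (0 + F)*F) = sqrt(1/(10 + F) + F*F) = sqrt(1/(10 + F) + F**2) = sqrt(F**2 + 1/(10 + F)))
g(-187)/(-21973 - 1*15962) + 5228/(-22598) = sqrt((1 + (-187)**2*(10 - 187))/(10 - 187))/(-21973 - 1*15962) + 5228/(-22598) = sqrt((1 + 34969*(-177))/(-177))/(-21973 - 15962) + 5228*(-1/22598) = sqrt(-(1 - 6189513)/177)/(-37935) - 2614/11299 = sqrt(-1/177*(-6189512))*(-1/37935) - 2614/11299 = sqrt(6189512/177)*(-1/37935) - 2614/11299 = (2*sqrt(273885906)/177)*(-1/37935) - 2614/11299 = -2*sqrt(273885906)/6714495 - 2614/11299 = -2614/11299 - 2*sqrt(273885906)/6714495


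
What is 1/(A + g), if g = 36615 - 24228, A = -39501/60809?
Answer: 8687/107600226 ≈ 8.0734e-5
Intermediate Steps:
A = -5643/8687 (A = -39501*1/60809 = -5643/8687 ≈ -0.64959)
g = 12387
1/(A + g) = 1/(-5643/8687 + 12387) = 1/(107600226/8687) = 8687/107600226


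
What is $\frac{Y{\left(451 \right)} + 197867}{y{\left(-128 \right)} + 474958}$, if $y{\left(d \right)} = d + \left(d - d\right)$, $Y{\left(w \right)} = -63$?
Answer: $\frac{98902}{237415} \approx 0.41658$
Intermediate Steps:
$y{\left(d \right)} = d$ ($y{\left(d \right)} = d + 0 = d$)
$\frac{Y{\left(451 \right)} + 197867}{y{\left(-128 \right)} + 474958} = \frac{-63 + 197867}{-128 + 474958} = \frac{197804}{474830} = 197804 \cdot \frac{1}{474830} = \frac{98902}{237415}$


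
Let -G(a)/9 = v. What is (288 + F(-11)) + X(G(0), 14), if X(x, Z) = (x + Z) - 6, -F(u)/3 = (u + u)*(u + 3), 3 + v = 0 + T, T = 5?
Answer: -250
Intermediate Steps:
v = 2 (v = -3 + (0 + 5) = -3 + 5 = 2)
G(a) = -18 (G(a) = -9*2 = -18)
F(u) = -6*u*(3 + u) (F(u) = -3*(u + u)*(u + 3) = -3*2*u*(3 + u) = -6*u*(3 + u))
X(x, Z) = -6 + Z + x (X(x, Z) = (Z + x) - 6 = -6 + Z + x)
(288 + F(-11)) + X(G(0), 14) = (288 - 6*(-11)*(3 - 11)) + (-6 + 14 - 18) = (288 - 6*(-11)*(-8)) - 10 = (288 - 528) - 10 = -240 - 10 = -250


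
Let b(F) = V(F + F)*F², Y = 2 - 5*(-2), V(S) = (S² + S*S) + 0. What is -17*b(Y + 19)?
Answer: -125598856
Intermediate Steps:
V(S) = 2*S² (V(S) = (S² + S²) + 0 = 2*S² + 0 = 2*S²)
Y = 12 (Y = 2 + 10 = 12)
b(F) = 8*F⁴ (b(F) = (2*(F + F)²)*F² = (2*(2*F)²)*F² = (2*(4*F²))*F² = (8*F²)*F² = 8*F⁴)
-17*b(Y + 19) = -136*(12 + 19)⁴ = -136*31⁴ = -136*923521 = -17*7388168 = -125598856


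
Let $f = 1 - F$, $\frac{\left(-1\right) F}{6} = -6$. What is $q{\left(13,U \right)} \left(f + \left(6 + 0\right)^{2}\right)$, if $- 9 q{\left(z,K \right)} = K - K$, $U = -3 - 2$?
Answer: $0$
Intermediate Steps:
$F = 36$ ($F = \left(-6\right) \left(-6\right) = 36$)
$f = -35$ ($f = 1 - 36 = -35$)
$U = -5$
$q{\left(z,K \right)} = 0$ ($q{\left(z,K \right)} = - \frac{K - K}{9} = \left(- \frac{1}{9}\right) 0 = 0$)
$q{\left(13,U \right)} \left(f + \left(6 + 0\right)^{2}\right) = 0 \left(-35 + \left(6 + 0\right)^{2}\right) = 0 \left(-35 + 6^{2}\right) = 0 \left(-35 + 36\right) = 0 \cdot 1 = 0$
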